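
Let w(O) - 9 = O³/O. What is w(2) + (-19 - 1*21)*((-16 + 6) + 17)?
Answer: -267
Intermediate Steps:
w(O) = 9 + O² (w(O) = 9 + O³/O = 9 + O²)
w(2) + (-19 - 1*21)*((-16 + 6) + 17) = (9 + 2²) + (-19 - 1*21)*((-16 + 6) + 17) = (9 + 4) + (-19 - 21)*(-10 + 17) = 13 - 40*7 = 13 - 280 = -267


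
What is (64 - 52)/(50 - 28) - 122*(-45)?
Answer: 60396/11 ≈ 5490.5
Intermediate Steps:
(64 - 52)/(50 - 28) - 122*(-45) = 12/22 + 5490 = 12*(1/22) + 5490 = 6/11 + 5490 = 60396/11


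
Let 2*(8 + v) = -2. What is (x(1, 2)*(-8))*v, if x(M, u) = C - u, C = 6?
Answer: 288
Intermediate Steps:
v = -9 (v = -8 + (½)*(-2) = -8 - 1 = -9)
x(M, u) = 6 - u
(x(1, 2)*(-8))*v = ((6 - 1*2)*(-8))*(-9) = ((6 - 2)*(-8))*(-9) = (4*(-8))*(-9) = -32*(-9) = 288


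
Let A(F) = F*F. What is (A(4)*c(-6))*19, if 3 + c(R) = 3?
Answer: 0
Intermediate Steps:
A(F) = F²
c(R) = 0 (c(R) = -3 + 3 = 0)
(A(4)*c(-6))*19 = (4²*0)*19 = (16*0)*19 = 0*19 = 0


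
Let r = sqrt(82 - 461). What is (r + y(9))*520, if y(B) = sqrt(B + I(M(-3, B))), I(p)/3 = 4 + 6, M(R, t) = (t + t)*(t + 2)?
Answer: 520*sqrt(39) + 520*I*sqrt(379) ≈ 3247.4 + 10123.0*I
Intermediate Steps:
M(R, t) = 2*t*(2 + t) (M(R, t) = (2*t)*(2 + t) = 2*t*(2 + t))
r = I*sqrt(379) (r = sqrt(-379) = I*sqrt(379) ≈ 19.468*I)
I(p) = 30 (I(p) = 3*(4 + 6) = 3*10 = 30)
y(B) = sqrt(30 + B) (y(B) = sqrt(B + 30) = sqrt(30 + B))
(r + y(9))*520 = (I*sqrt(379) + sqrt(30 + 9))*520 = (I*sqrt(379) + sqrt(39))*520 = (sqrt(39) + I*sqrt(379))*520 = 520*sqrt(39) + 520*I*sqrt(379)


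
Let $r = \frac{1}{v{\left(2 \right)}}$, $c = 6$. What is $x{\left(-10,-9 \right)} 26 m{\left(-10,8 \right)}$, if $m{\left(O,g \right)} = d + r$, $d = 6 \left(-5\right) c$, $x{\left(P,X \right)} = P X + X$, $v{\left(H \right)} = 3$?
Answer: $-378378$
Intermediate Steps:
$x{\left(P,X \right)} = X + P X$
$r = \frac{1}{3} \approx 0.33333$
$d = -180$ ($d = 6 \left(-5\right) 6 = \left(-30\right) 6 = -180$)
$m{\left(O,g \right)} = - \frac{539}{3}$ ($m{\left(O,g \right)} = -180 + \frac{1}{3} = - \frac{539}{3}$)
$x{\left(-10,-9 \right)} 26 m{\left(-10,8 \right)} = - 9 \left(1 - 10\right) 26 \left(- \frac{539}{3}\right) = \left(-9\right) \left(-9\right) 26 \left(- \frac{539}{3}\right) = 81 \cdot 26 \left(- \frac{539}{3}\right) = 2106 \left(- \frac{539}{3}\right) = -378378$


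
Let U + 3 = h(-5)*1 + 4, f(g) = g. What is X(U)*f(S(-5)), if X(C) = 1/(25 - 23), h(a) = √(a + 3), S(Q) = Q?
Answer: -5/2 ≈ -2.5000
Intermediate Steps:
h(a) = √(3 + a)
U = 1 + I*√2 (U = -3 + (√(3 - 5)*1 + 4) = -3 + (√(-2)*1 + 4) = -3 + ((I*√2)*1 + 4) = -3 + (I*√2 + 4) = -3 + (4 + I*√2) = 1 + I*√2 ≈ 1.0 + 1.4142*I)
X(C) = ½ (X(C) = 1/2 = ½)
X(U)*f(S(-5)) = (½)*(-5) = -5/2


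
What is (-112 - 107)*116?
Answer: -25404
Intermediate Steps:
(-112 - 107)*116 = -219*116 = -25404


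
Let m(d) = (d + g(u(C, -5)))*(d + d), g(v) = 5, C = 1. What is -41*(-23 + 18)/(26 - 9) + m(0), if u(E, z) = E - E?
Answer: 205/17 ≈ 12.059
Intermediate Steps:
u(E, z) = 0
m(d) = 2*d*(5 + d) (m(d) = (d + 5)*(d + d) = (5 + d)*(2*d) = 2*d*(5 + d))
-41*(-23 + 18)/(26 - 9) + m(0) = -41*(-23 + 18)/(26 - 9) + 2*0*(5 + 0) = -(-205)/17 + 2*0*5 = -(-205)/17 + 0 = -41*(-5/17) + 0 = 205/17 + 0 = 205/17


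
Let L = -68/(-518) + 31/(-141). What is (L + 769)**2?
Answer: 788479436175376/1333637361 ≈ 5.9123e+5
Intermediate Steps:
L = -3235/36519 (L = -68*(-1/518) + 31*(-1/141) = 34/259 - 31/141 = -3235/36519 ≈ -0.088584)
(L + 769)**2 = (-3235/36519 + 769)**2 = (28079876/36519)**2 = 788479436175376/1333637361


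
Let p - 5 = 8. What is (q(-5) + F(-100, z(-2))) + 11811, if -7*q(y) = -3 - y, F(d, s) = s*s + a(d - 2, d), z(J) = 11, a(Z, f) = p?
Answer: 83613/7 ≈ 11945.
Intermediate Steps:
p = 13 (p = 5 + 8 = 13)
a(Z, f) = 13
F(d, s) = 13 + s² (F(d, s) = s*s + 13 = s² + 13 = 13 + s²)
q(y) = 3/7 + y/7 (q(y) = -(-3 - y)/7 = 3/7 + y/7)
(q(-5) + F(-100, z(-2))) + 11811 = ((3/7 + (⅐)*(-5)) + (13 + 11²)) + 11811 = ((3/7 - 5/7) + (13 + 121)) + 11811 = (-2/7 + 134) + 11811 = 936/7 + 11811 = 83613/7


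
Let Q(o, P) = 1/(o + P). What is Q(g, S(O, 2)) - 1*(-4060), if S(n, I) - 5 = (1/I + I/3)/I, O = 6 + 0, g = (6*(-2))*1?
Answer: 312608/77 ≈ 4059.8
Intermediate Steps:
g = -12 (g = -12*1 = -12)
O = 6
S(n, I) = 5 + (1/I + I/3)/I
Q(o, P) = 1/(P + o)
Q(g, S(O, 2)) - 1*(-4060) = 1/((16/3 + 2⁻²) - 12) - 1*(-4060) = 1/((16/3 + ¼) - 12) + 4060 = 1/(67/12 - 12) + 4060 = 1/(-77/12) + 4060 = -12/77 + 4060 = 312608/77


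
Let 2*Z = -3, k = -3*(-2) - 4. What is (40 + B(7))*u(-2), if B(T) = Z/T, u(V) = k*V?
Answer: -1114/7 ≈ -159.14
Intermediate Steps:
k = 2 (k = 6 - 4 = 2)
u(V) = 2*V
Z = -3/2 (Z = (½)*(-3) = -3/2 ≈ -1.5000)
B(T) = -3/(2*T)
(40 + B(7))*u(-2) = (40 - 3/2/7)*(2*(-2)) = (40 - 3/2*⅐)*(-4) = (40 - 3/14)*(-4) = (557/14)*(-4) = -1114/7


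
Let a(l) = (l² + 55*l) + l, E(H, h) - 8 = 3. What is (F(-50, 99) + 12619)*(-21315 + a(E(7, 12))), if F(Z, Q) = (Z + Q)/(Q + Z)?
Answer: -259694360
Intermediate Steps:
F(Z, Q) = 1 (F(Z, Q) = (Q + Z)/(Q + Z) = 1)
E(H, h) = 11 (E(H, h) = 8 + 3 = 11)
a(l) = l² + 56*l
(F(-50, 99) + 12619)*(-21315 + a(E(7, 12))) = (1 + 12619)*(-21315 + 11*(56 + 11)) = 12620*(-21315 + 11*67) = 12620*(-21315 + 737) = 12620*(-20578) = -259694360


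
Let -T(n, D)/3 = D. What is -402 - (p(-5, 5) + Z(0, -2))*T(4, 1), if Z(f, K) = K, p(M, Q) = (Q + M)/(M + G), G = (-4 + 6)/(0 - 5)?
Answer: -408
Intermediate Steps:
T(n, D) = -3*D
G = -2/5 (G = 2/(-5) = 2*(-1/5) = -2/5 ≈ -0.40000)
p(M, Q) = (M + Q)/(-2/5 + M) (p(M, Q) = (Q + M)/(M - 2/5) = (M + Q)/(-2/5 + M))
-402 - (p(-5, 5) + Z(0, -2))*T(4, 1) = -402 - (5*(-5 + 5)/(-2 + 5*(-5)) - 2)*(-3*1) = -402 - (5*0/(-2 - 25) - 2)*(-3) = -402 - (5*0/(-27) - 2)*(-3) = -402 - (5*(-1/27)*0 - 2)*(-3) = -402 - (0 - 2)*(-3) = -402 - (-2)*(-3) = -402 - 1*6 = -402 - 6 = -408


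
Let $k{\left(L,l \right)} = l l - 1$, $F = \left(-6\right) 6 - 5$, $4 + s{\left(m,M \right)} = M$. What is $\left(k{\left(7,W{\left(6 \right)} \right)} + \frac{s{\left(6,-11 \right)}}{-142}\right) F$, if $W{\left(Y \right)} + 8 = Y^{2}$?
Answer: $- \frac{4559241}{142} \approx -32107.0$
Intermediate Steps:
$W{\left(Y \right)} = -8 + Y^{2}$
$s{\left(m,M \right)} = -4 + M$
$F = -41$ ($F = -36 - 5 = -41$)
$k{\left(L,l \right)} = -1 + l^{2}$ ($k{\left(L,l \right)} = l^{2} - 1 = -1 + l^{2}$)
$\left(k{\left(7,W{\left(6 \right)} \right)} + \frac{s{\left(6,-11 \right)}}{-142}\right) F = \left(\left(-1 + \left(-8 + 6^{2}\right)^{2}\right) + \frac{-4 - 11}{-142}\right) \left(-41\right) = \left(\left(-1 + \left(-8 + 36\right)^{2}\right) - - \frac{15}{142}\right) \left(-41\right) = \left(\left(-1 + 28^{2}\right) + \frac{15}{142}\right) \left(-41\right) = \left(\left(-1 + 784\right) + \frac{15}{142}\right) \left(-41\right) = \left(783 + \frac{15}{142}\right) \left(-41\right) = \frac{111201}{142} \left(-41\right) = - \frac{4559241}{142}$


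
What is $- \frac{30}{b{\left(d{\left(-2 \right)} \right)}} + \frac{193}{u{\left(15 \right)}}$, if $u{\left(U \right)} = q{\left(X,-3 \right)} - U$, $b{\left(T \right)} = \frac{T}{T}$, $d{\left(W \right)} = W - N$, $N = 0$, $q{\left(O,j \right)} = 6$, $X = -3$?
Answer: $- \frac{463}{9} \approx -51.444$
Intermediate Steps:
$d{\left(W \right)} = W$ ($d{\left(W \right)} = W - 0 = W + 0 = W$)
$b{\left(T \right)} = 1$
$u{\left(U \right)} = 6 - U$
$- \frac{30}{b{\left(d{\left(-2 \right)} \right)}} + \frac{193}{u{\left(15 \right)}} = - \frac{30}{1} + \frac{193}{6 - 15} = \left(-30\right) 1 + \frac{193}{6 - 15} = -30 + \frac{193}{-9} = -30 + 193 \left(- \frac{1}{9}\right) = -30 - \frac{193}{9} = - \frac{463}{9}$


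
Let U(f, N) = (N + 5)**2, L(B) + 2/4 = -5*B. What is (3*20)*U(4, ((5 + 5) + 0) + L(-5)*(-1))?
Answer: 5415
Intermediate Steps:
L(B) = -1/2 - 5*B
U(f, N) = (5 + N)**2
(3*20)*U(4, ((5 + 5) + 0) + L(-5)*(-1)) = (3*20)*(5 + (((5 + 5) + 0) + (-1/2 - 5*(-5))*(-1)))**2 = 60*(5 + ((10 + 0) + (-1/2 + 25)*(-1)))**2 = 60*(5 + (10 + (49/2)*(-1)))**2 = 60*(5 + (10 - 49/2))**2 = 60*(5 - 29/2)**2 = 60*(-19/2)**2 = 60*(361/4) = 5415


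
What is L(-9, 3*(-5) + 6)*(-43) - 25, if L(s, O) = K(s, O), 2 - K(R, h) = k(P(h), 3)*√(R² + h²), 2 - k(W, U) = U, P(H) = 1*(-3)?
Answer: -111 - 387*√2 ≈ -658.30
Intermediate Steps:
P(H) = -3
k(W, U) = 2 - U
K(R, h) = 2 + √(R² + h²) (K(R, h) = 2 - (2 - 1*3)*√(R² + h²) = 2 - (2 - 3)*√(R² + h²) = 2 - (-1)*√(R² + h²) = 2 + √(R² + h²))
L(s, O) = 2 + √(O² + s²) (L(s, O) = 2 + √(s² + O²) = 2 + √(O² + s²))
L(-9, 3*(-5) + 6)*(-43) - 25 = (2 + √((3*(-5) + 6)² + (-9)²))*(-43) - 25 = (2 + √((-15 + 6)² + 81))*(-43) - 25 = (2 + √((-9)² + 81))*(-43) - 25 = (2 + √(81 + 81))*(-43) - 25 = (2 + √162)*(-43) - 25 = (2 + 9*√2)*(-43) - 25 = (-86 - 387*√2) - 25 = -111 - 387*√2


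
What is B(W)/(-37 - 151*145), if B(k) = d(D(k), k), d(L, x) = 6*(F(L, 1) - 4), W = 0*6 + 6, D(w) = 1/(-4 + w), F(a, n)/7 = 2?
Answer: -15/5483 ≈ -0.0027357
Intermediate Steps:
F(a, n) = 14 (F(a, n) = 7*2 = 14)
W = 6 (W = 0 + 6 = 6)
d(L, x) = 60 (d(L, x) = 6*(14 - 4) = 6*10 = 60)
B(k) = 60
B(W)/(-37 - 151*145) = 60/(-37 - 151*145) = 60/(-37 - 21895) = 60/(-21932) = 60*(-1/21932) = -15/5483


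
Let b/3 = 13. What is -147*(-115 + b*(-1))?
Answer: 22638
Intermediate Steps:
b = 39 (b = 3*13 = 39)
-147*(-115 + b*(-1)) = -147*(-115 + 39*(-1)) = -147*(-115 - 39) = -147*(-154) = 22638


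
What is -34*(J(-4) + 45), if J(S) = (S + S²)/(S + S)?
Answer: -1479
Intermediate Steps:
J(S) = (S + S²)/(2*S) (J(S) = (S + S²)/((2*S)) = (S + S²)*(1/(2*S)) = (S + S²)/(2*S))
-34*(J(-4) + 45) = -34*((½ + (½)*(-4)) + 45) = -34*((½ - 2) + 45) = -34*(-3/2 + 45) = -34*87/2 = -1479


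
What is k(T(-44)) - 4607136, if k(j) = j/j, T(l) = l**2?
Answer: -4607135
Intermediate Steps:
k(j) = 1
k(T(-44)) - 4607136 = 1 - 4607136 = -4607135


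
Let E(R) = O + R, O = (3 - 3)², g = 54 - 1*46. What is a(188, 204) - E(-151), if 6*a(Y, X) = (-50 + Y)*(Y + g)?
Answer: 4659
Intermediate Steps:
g = 8 (g = 54 - 46 = 8)
a(Y, X) = (-50 + Y)*(8 + Y)/6 (a(Y, X) = ((-50 + Y)*(Y + 8))/6 = ((-50 + Y)*(8 + Y))/6 = (-50 + Y)*(8 + Y)/6)
O = 0 (O = 0² = 0)
E(R) = R (E(R) = 0 + R = R)
a(188, 204) - E(-151) = (-200/3 - 7*188 + (⅙)*188²) - 1*(-151) = (-200/3 - 1316 + (⅙)*35344) + 151 = (-200/3 - 1316 + 17672/3) + 151 = 4508 + 151 = 4659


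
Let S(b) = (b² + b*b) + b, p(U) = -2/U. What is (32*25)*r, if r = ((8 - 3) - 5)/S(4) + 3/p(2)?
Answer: -2400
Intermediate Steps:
S(b) = b + 2*b² (S(b) = (b² + b²) + b = 2*b² + b = b + 2*b²)
r = -3 (r = ((8 - 3) - 5)/((4*(1 + 2*4))) + 3/((-2/2)) = (5 - 5)/((4*(1 + 8))) + 3/((-2*½)) = 0/((4*9)) + 3/(-1) = 0/36 + 3*(-1) = 0*(1/36) - 3 = 0 - 3 = -3)
(32*25)*r = (32*25)*(-3) = 800*(-3) = -2400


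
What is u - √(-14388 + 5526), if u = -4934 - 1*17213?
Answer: -22147 - I*√8862 ≈ -22147.0 - 94.138*I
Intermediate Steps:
u = -22147 (u = -4934 - 17213 = -22147)
u - √(-14388 + 5526) = -22147 - √(-14388 + 5526) = -22147 - √(-8862) = -22147 - I*√8862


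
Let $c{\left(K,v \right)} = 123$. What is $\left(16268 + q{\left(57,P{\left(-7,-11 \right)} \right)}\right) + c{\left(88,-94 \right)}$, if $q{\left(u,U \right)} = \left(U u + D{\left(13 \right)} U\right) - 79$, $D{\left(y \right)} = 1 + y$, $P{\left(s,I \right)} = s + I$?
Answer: $15034$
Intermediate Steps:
$P{\left(s,I \right)} = I + s$
$q{\left(u,U \right)} = -79 + 14 U + U u$ ($q{\left(u,U \right)} = \left(U u + \left(1 + 13\right) U\right) - 79 = \left(U u + 14 U\right) - 79 = \left(14 U + U u\right) - 79 = -79 + 14 U + U u$)
$\left(16268 + q{\left(57,P{\left(-7,-11 \right)} \right)}\right) + c{\left(88,-94 \right)} = \left(16268 + \left(-79 + 14 \left(-11 - 7\right) + \left(-11 - 7\right) 57\right)\right) + 123 = \left(16268 - 1357\right) + 123 = 14911 + 123 = 15034$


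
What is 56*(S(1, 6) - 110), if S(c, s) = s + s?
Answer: -5488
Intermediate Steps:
S(c, s) = 2*s
56*(S(1, 6) - 110) = 56*(2*6 - 110) = 56*(12 - 110) = 56*(-98) = -5488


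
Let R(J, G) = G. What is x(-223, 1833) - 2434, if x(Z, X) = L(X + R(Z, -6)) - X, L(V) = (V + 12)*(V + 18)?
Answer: 3388688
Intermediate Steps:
L(V) = (12 + V)*(18 + V)
x(Z, X) = 36 + (-6 + X)² + 29*X (x(Z, X) = (216 + (X - 6)² + 30*(X - 6)) - X = (216 + (-6 + X)² + 30*(-6 + X)) - X = (216 + (-6 + X)² + (-180 + 30*X)) - X = (36 + (-6 + X)² + 30*X) - X = 36 + (-6 + X)² + 29*X)
x(-223, 1833) - 2434 = (72 + 1833² + 17*1833) - 2434 = (72 + 3359889 + 31161) - 2434 = 3391122 - 2434 = 3388688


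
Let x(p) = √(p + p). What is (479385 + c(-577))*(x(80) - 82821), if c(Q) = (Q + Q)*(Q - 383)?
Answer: -131455561725 + 6348900*√10 ≈ -1.3144e+11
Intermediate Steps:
c(Q) = 2*Q*(-383 + Q) (c(Q) = (2*Q)*(-383 + Q) = 2*Q*(-383 + Q))
x(p) = √2*√p (x(p) = √(2*p) = √2*√p)
(479385 + c(-577))*(x(80) - 82821) = (479385 + 2*(-577)*(-383 - 577))*(√2*√80 - 82821) = (479385 + 2*(-577)*(-960))*(√2*(4*√5) - 82821) = (479385 + 1107840)*(4*√10 - 82821) = 1587225*(-82821 + 4*√10) = -131455561725 + 6348900*√10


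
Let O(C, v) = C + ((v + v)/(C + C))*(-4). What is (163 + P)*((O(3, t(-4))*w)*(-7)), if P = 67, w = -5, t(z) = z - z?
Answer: 24150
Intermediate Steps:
t(z) = 0
O(C, v) = C - 4*v/C (O(C, v) = C + ((2*v)/((2*C)))*(-4) = C + ((2*v)*(1/(2*C)))*(-4) = C + (v/C)*(-4) = C - 4*v/C)
(163 + P)*((O(3, t(-4))*w)*(-7)) = (163 + 67)*(((3 - 4*0/3)*(-5))*(-7)) = 230*(((3 - 4*0*1/3)*(-5))*(-7)) = 230*(((3 + 0)*(-5))*(-7)) = 230*((3*(-5))*(-7)) = 230*(-15*(-7)) = 230*105 = 24150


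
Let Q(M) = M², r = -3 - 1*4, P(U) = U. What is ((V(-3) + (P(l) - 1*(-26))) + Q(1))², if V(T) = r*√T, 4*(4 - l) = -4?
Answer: 877 - 448*I*√3 ≈ 877.0 - 775.96*I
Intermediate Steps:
l = 5 (l = 4 - ¼*(-4) = 4 + 1 = 5)
r = -7 (r = -3 - 4 = -7)
V(T) = -7*√T
((V(-3) + (P(l) - 1*(-26))) + Q(1))² = ((-7*I*√3 + (5 - 1*(-26))) + 1²)² = ((-7*I*√3 + (5 + 26)) + 1)² = ((-7*I*√3 + 31) + 1)² = ((31 - 7*I*√3) + 1)² = (32 - 7*I*√3)²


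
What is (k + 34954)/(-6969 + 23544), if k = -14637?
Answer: 20317/16575 ≈ 1.2258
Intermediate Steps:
(k + 34954)/(-6969 + 23544) = (-14637 + 34954)/(-6969 + 23544) = 20317/16575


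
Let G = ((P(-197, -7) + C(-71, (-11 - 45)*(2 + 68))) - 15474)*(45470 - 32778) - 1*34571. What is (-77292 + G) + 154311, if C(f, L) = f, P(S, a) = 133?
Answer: -195566656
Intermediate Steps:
G = -195643675 (G = ((133 - 71) - 15474)*(45470 - 32778) - 1*34571 = (62 - 15474)*12692 - 34571 = -15412*12692 - 34571 = -195609104 - 34571 = -195643675)
(-77292 + G) + 154311 = (-77292 - 195643675) + 154311 = -195720967 + 154311 = -195566656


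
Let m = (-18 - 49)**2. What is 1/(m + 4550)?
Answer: 1/9039 ≈ 0.00011063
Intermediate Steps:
m = 4489 (m = (-67)**2 = 4489)
1/(m + 4550) = 1/(4489 + 4550) = 1/9039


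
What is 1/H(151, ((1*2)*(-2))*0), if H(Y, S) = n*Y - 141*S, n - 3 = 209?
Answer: 1/32012 ≈ 3.1238e-5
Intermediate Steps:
n = 212 (n = 3 + 209 = 212)
H(Y, S) = -141*S + 212*Y (H(Y, S) = 212*Y - 141*S = -141*S + 212*Y)
1/H(151, ((1*2)*(-2))*0) = 1/(-141*(1*2)*(-2)*0 + 212*151) = 1/(-141*2*(-2)*0 + 32012) = 1/(-(-564)*0 + 32012) = 1/(-141*0 + 32012) = 1/(0 + 32012) = 1/32012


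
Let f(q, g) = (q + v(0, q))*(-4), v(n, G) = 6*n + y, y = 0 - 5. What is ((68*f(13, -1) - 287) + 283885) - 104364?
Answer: 177058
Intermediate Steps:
y = -5
v(n, G) = -5 + 6*n (v(n, G) = 6*n - 5 = -5 + 6*n)
f(q, g) = 20 - 4*q (f(q, g) = (q + (-5 + 6*0))*(-4) = (q + (-5 + 0))*(-4) = (q - 5)*(-4) = (-5 + q)*(-4) = 20 - 4*q)
((68*f(13, -1) - 287) + 283885) - 104364 = ((68*(20 - 4*13) - 287) + 283885) - 104364 = ((68*(20 - 52) - 287) + 283885) - 104364 = ((68*(-32) - 287) + 283885) - 104364 = ((-2176 - 287) + 283885) - 104364 = (-2463 + 283885) - 104364 = 281422 - 104364 = 177058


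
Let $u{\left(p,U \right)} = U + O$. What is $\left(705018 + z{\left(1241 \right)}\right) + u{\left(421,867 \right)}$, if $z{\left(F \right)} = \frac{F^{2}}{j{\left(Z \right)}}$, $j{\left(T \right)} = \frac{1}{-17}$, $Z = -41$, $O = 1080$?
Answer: $-25474412$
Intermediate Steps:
$u{\left(p,U \right)} = 1080 + U$ ($u{\left(p,U \right)} = U + 1080 = 1080 + U$)
$j{\left(T \right)} = - \frac{1}{17}$
$z{\left(F \right)} = - 17 F^{2}$ ($z{\left(F \right)} = \frac{F^{2}}{- \frac{1}{17}} = F^{2} \left(-17\right) = - 17 F^{2}$)
$\left(705018 + z{\left(1241 \right)}\right) + u{\left(421,867 \right)} = \left(705018 - 17 \cdot 1241^{2}\right) + \left(1080 + 867\right) = \left(705018 - 26181377\right) + 1947 = -25476359 + 1947 = -25474412$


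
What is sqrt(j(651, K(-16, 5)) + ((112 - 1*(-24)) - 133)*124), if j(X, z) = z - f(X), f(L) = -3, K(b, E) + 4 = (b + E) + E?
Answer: sqrt(365) ≈ 19.105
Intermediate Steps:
K(b, E) = -4 + b + 2*E (K(b, E) = -4 + ((b + E) + E) = -4 + ((E + b) + E) = -4 + (b + 2*E) = -4 + b + 2*E)
j(X, z) = 3 + z (j(X, z) = z - 1*(-3) = z + 3 = 3 + z)
sqrt(j(651, K(-16, 5)) + ((112 - 1*(-24)) - 133)*124) = sqrt((3 + (-4 - 16 + 2*5)) + ((112 - 1*(-24)) - 133)*124) = sqrt((3 + (-4 - 16 + 10)) + ((112 + 24) - 133)*124) = sqrt((3 - 10) + (136 - 133)*124) = sqrt(-7 + 3*124) = sqrt(-7 + 372) = sqrt(365)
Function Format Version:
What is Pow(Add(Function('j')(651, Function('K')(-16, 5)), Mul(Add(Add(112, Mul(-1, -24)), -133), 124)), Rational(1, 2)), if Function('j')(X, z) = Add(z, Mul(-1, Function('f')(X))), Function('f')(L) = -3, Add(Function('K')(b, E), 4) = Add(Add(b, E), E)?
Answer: Pow(365, Rational(1, 2)) ≈ 19.105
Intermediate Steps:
Function('K')(b, E) = Add(-4, b, Mul(2, E)) (Function('K')(b, E) = Add(-4, Add(Add(b, E), E)) = Add(-4, Add(Add(E, b), E)) = Add(-4, Add(b, Mul(2, E))) = Add(-4, b, Mul(2, E)))
Function('j')(X, z) = Add(3, z) (Function('j')(X, z) = Add(z, Mul(-1, -3)) = Add(z, 3) = Add(3, z))
Pow(Add(Function('j')(651, Function('K')(-16, 5)), Mul(Add(Add(112, Mul(-1, -24)), -133), 124)), Rational(1, 2)) = Pow(Add(Add(3, Add(-4, -16, Mul(2, 5))), Mul(Add(Add(112, Mul(-1, -24)), -133), 124)), Rational(1, 2)) = Pow(Add(Add(3, Add(-4, -16, 10)), Mul(Add(Add(112, 24), -133), 124)), Rational(1, 2)) = Pow(Add(Add(3, -10), Mul(Add(136, -133), 124)), Rational(1, 2)) = Pow(Add(-7, Mul(3, 124)), Rational(1, 2)) = Pow(Add(-7, 372), Rational(1, 2)) = Pow(365, Rational(1, 2))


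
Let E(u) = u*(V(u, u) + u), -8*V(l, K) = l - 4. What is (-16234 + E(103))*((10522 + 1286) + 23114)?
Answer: -963794817/4 ≈ -2.4095e+8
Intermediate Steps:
V(l, K) = ½ - l/8 (V(l, K) = -(l - 4)/8 = -(-4 + l)/8 = ½ - l/8)
E(u) = u*(½ + 7*u/8) (E(u) = u*((½ - u/8) + u) = u*(½ + 7*u/8))
(-16234 + E(103))*((10522 + 1286) + 23114) = (-16234 + (⅛)*103*(4 + 7*103))*((10522 + 1286) + 23114) = (-16234 + (⅛)*103*(4 + 721))*(11808 + 23114) = (-16234 + (⅛)*103*725)*34922 = (-16234 + 74675/8)*34922 = -55197/8*34922 = -963794817/4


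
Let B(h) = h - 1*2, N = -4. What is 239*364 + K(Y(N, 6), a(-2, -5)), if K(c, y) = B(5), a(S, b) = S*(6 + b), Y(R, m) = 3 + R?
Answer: 86999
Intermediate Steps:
B(h) = -2 + h (B(h) = h - 2 = -2 + h)
K(c, y) = 3 (K(c, y) = -2 + 5 = 3)
239*364 + K(Y(N, 6), a(-2, -5)) = 239*364 + 3 = 86996 + 3 = 86999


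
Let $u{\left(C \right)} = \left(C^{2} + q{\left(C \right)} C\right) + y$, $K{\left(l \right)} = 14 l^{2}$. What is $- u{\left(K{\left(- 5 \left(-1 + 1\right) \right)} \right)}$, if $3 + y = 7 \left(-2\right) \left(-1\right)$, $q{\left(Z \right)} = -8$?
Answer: $-11$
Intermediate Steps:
$y = 11$ ($y = -3 + 7 \left(-2\right) \left(-1\right) = -3 - -14 = -3 + 14 = 11$)
$u{\left(C \right)} = 11 + C^{2} - 8 C$ ($u{\left(C \right)} = \left(C^{2} - 8 C\right) + 11 = 11 + C^{2} - 8 C$)
$- u{\left(K{\left(- 5 \left(-1 + 1\right) \right)} \right)} = - (11 + \left(14 \left(- 5 \left(-1 + 1\right)\right)^{2}\right)^{2} - 8 \cdot 14 \left(- 5 \left(-1 + 1\right)\right)^{2}) = - (11 + \left(14 \left(\left(-5\right) 0\right)^{2}\right)^{2} - 8 \cdot 14 \left(\left(-5\right) 0\right)^{2}) = - (11 + \left(14 \cdot 0^{2}\right)^{2} - 8 \cdot 14 \cdot 0^{2}) = - (11 + \left(14 \cdot 0\right)^{2} - 8 \cdot 14 \cdot 0) = - (11 + 0^{2} - 0) = - (11 + 0 + 0) = \left(-1\right) 11 = -11$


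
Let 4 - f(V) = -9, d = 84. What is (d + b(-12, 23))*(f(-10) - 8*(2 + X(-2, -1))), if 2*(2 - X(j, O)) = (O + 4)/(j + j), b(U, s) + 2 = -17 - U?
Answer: -1694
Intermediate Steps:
b(U, s) = -19 - U (b(U, s) = -2 + (-17 - U) = -19 - U)
f(V) = 13 (f(V) = 4 - 1*(-9) = 4 + 9 = 13)
X(j, O) = 2 - (4 + O)/(4*j) (X(j, O) = 2 - (O + 4)/(2*(j + j)) = 2 - (4 + O)/(2*(2*j)) = 2 - (4 + O)*1/(2*j)/2 = 2 - (4 + O)/(4*j))
(d + b(-12, 23))*(f(-10) - 8*(2 + X(-2, -1))) = (84 + (-19 - 1*(-12)))*(13 - 8*(2 + (¼)*(-4 - 1*(-1) + 8*(-2))/(-2))) = (84 + (-19 + 12))*(13 - 8*(2 + (¼)*(-½)*(-4 + 1 - 16))) = (84 - 7)*(13 - 8*(2 + (¼)*(-½)*(-19))) = 77*(13 - 8*(2 + 19/8)) = 77*(13 - 8*35/8) = 77*(13 - 35) = 77*(-22) = -1694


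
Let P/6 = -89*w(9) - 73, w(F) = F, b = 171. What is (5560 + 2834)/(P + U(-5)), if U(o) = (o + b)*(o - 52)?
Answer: -1399/2451 ≈ -0.57079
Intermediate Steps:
U(o) = (-52 + o)*(171 + o) (U(o) = (o + 171)*(o - 52) = (171 + o)*(-52 + o) = (-52 + o)*(171 + o))
P = -5244 (P = 6*(-89*9 - 73) = 6*(-801 - 73) = 6*(-874) = -5244)
(5560 + 2834)/(P + U(-5)) = (5560 + 2834)/(-5244 + (-8892 + (-5)² + 119*(-5))) = 8394/(-5244 + (-8892 + 25 - 595)) = 8394/(-5244 - 9462) = 8394/(-14706) = 8394*(-1/14706) = -1399/2451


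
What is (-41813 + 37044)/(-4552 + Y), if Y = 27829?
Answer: -4769/23277 ≈ -0.20488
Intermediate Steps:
(-41813 + 37044)/(-4552 + Y) = (-41813 + 37044)/(-4552 + 27829) = -4769/23277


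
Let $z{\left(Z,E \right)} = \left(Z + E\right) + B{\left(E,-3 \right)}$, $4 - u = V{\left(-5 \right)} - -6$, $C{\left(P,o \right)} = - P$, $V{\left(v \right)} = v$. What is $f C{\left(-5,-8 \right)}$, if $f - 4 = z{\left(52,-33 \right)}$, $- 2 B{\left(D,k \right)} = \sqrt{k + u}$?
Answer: $115$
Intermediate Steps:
$u = 3$ ($u = 4 - \left(-5 - -6\right) = 4 - \left(-5 + 6\right) = 4 - 1 = 3$)
$B{\left(D,k \right)} = - \frac{\sqrt{3 + k}}{2}$ ($B{\left(D,k \right)} = - \frac{\sqrt{k + 3}}{2} = - \frac{\sqrt{3 + k}}{2}$)
$z{\left(Z,E \right)} = E + Z$ ($z{\left(Z,E \right)} = \left(Z + E\right) - \frac{\sqrt{3 - 3}}{2} = \left(E + Z\right) - \frac{\sqrt{0}}{2} = \left(E + Z\right) - 0 = \left(E + Z\right) + 0 = E + Z$)
$f = 23$ ($f = 4 + \left(-33 + 52\right) = 4 + 19 = 23$)
$f C{\left(-5,-8 \right)} = 23 \left(\left(-1\right) \left(-5\right)\right) = 23 \cdot 5 = 115$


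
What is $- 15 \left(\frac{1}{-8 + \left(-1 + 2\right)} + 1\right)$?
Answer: $- \frac{90}{7} \approx -12.857$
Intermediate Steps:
$- 15 \left(\frac{1}{-8 + \left(-1 + 2\right)} + 1\right) = - 15 \left(\frac{1}{-8 + 1} + 1\right) = - 15 \left(\frac{1}{-7} + 1\right) = - 15 \left(- \frac{1}{7} + 1\right) = \left(-15\right) \frac{6}{7} = - \frac{90}{7}$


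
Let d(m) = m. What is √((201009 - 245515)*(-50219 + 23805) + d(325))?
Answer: 3*√130620201 ≈ 34287.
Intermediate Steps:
√((201009 - 245515)*(-50219 + 23805) + d(325)) = √((201009 - 245515)*(-50219 + 23805) + 325) = √(-44506*(-26414) + 325) = √(1175581484 + 325) = √1175581809 = 3*√130620201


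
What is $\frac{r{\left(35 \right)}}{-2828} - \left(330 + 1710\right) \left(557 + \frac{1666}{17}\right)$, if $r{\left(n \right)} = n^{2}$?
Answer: $- \frac{539824975}{404} \approx -1.3362 \cdot 10^{6}$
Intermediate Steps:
$\frac{r{\left(35 \right)}}{-2828} - \left(330 + 1710\right) \left(557 + \frac{1666}{17}\right) = \frac{35^{2}}{-2828} - \left(330 + 1710\right) \left(557 + \frac{1666}{17}\right) = 1225 \left(- \frac{1}{2828}\right) - 2040 \left(557 + 1666 \cdot \frac{1}{17}\right) = - \frac{175}{404} - 2040 \left(557 + 98\right) = - \frac{175}{404} - 2040 \cdot 655 = - \frac{175}{404} - 1336200 = - \frac{539824975}{404}$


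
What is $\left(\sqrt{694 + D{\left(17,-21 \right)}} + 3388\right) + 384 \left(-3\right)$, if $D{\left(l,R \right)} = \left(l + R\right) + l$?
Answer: $2236 + \sqrt{707} \approx 2262.6$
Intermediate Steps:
$D{\left(l,R \right)} = R + 2 l$ ($D{\left(l,R \right)} = \left(R + l\right) + l = R + 2 l$)
$\left(\sqrt{694 + D{\left(17,-21 \right)}} + 3388\right) + 384 \left(-3\right) = \left(\sqrt{694 + \left(-21 + 2 \cdot 17\right)} + 3388\right) + 384 \left(-3\right) = \left(\sqrt{694 + \left(-21 + 34\right)} + 3388\right) - 1152 = \left(\sqrt{694 + 13} + 3388\right) - 1152 = \left(\sqrt{707} + 3388\right) - 1152 = \left(3388 + \sqrt{707}\right) - 1152 = 2236 + \sqrt{707}$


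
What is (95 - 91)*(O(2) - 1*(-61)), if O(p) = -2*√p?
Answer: 244 - 8*√2 ≈ 232.69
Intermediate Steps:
(95 - 91)*(O(2) - 1*(-61)) = (95 - 91)*(-2*√2 - 1*(-61)) = 4*(-2*√2 + 61) = 4*(61 - 2*√2) = 244 - 8*√2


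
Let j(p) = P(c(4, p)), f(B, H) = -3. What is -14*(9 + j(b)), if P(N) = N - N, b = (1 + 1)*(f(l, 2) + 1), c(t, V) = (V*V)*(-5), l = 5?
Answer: -126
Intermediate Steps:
c(t, V) = -5*V**2 (c(t, V) = V**2*(-5) = -5*V**2)
b = -4 (b = (1 + 1)*(-3 + 1) = 2*(-2) = -4)
P(N) = 0
j(p) = 0
-14*(9 + j(b)) = -14*(9 + 0) = -14*9 = -126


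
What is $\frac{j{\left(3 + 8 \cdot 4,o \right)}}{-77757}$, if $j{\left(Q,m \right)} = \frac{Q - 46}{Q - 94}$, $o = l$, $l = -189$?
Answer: $- \frac{11}{4587663} \approx -2.3977 \cdot 10^{-6}$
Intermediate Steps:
$o = -189$
$j{\left(Q,m \right)} = \frac{-46 + Q}{-94 + Q}$
$\frac{j{\left(3 + 8 \cdot 4,o \right)}}{-77757} = \frac{\frac{1}{-94 + \left(3 + 8 \cdot 4\right)} \left(-46 + \left(3 + 8 \cdot 4\right)\right)}{-77757} = \frac{-46 + \left(3 + 32\right)}{-94 + \left(3 + 32\right)} \left(- \frac{1}{77757}\right) = \frac{-46 + 35}{-94 + 35} \left(- \frac{1}{77757}\right) = \frac{1}{-59} \left(-11\right) \left(- \frac{1}{77757}\right) = \left(- \frac{1}{59}\right) \left(-11\right) \left(- \frac{1}{77757}\right) = \frac{11}{59} \left(- \frac{1}{77757}\right) = - \frac{11}{4587663}$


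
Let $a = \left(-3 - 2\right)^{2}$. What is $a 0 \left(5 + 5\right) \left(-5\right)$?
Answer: $0$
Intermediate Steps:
$a = 25$ ($a = \left(-5\right)^{2} = 25$)
$a 0 \left(5 + 5\right) \left(-5\right) = 25 \cdot 0 \left(5 + 5\right) \left(-5\right) = 0 \cdot 10 \left(-5\right) = 0 \left(-50\right) = 0$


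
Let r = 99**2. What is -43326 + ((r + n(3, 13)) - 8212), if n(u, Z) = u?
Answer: -41734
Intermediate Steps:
r = 9801
-43326 + ((r + n(3, 13)) - 8212) = -43326 + ((9801 + 3) - 8212) = -43326 + (9804 - 8212) = -43326 + 1592 = -41734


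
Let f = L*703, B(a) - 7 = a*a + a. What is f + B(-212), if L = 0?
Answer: 44739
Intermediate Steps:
B(a) = 7 + a + a**2 (B(a) = 7 + (a*a + a) = 7 + (a**2 + a) = 7 + (a + a**2) = 7 + a + a**2)
f = 0 (f = 0*703 = 0)
f + B(-212) = 0 + (7 - 212 + (-212)**2) = 0 + (7 - 212 + 44944) = 0 + 44739 = 44739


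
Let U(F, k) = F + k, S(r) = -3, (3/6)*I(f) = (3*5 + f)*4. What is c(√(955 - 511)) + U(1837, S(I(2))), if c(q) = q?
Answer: 1834 + 2*√111 ≈ 1855.1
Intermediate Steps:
I(f) = 120 + 8*f (I(f) = 2*((3*5 + f)*4) = 2*((15 + f)*4) = 2*(60 + 4*f) = 120 + 8*f)
c(√(955 - 511)) + U(1837, S(I(2))) = √(955 - 511) + (1837 - 3) = √444 + 1834 = 2*√111 + 1834 = 1834 + 2*√111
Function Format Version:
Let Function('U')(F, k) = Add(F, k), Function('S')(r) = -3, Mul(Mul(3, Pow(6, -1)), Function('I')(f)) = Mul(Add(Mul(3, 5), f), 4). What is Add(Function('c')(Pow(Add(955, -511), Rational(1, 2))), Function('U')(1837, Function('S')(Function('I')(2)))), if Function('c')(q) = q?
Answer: Add(1834, Mul(2, Pow(111, Rational(1, 2)))) ≈ 1855.1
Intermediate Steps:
Function('I')(f) = Add(120, Mul(8, f)) (Function('I')(f) = Mul(2, Mul(Add(Mul(3, 5), f), 4)) = Mul(2, Mul(Add(15, f), 4)) = Mul(2, Add(60, Mul(4, f))) = Add(120, Mul(8, f)))
Add(Function('c')(Pow(Add(955, -511), Rational(1, 2))), Function('U')(1837, Function('S')(Function('I')(2)))) = Add(Pow(Add(955, -511), Rational(1, 2)), Add(1837, -3)) = Add(Pow(444, Rational(1, 2)), 1834) = Add(Mul(2, Pow(111, Rational(1, 2))), 1834) = Add(1834, Mul(2, Pow(111, Rational(1, 2))))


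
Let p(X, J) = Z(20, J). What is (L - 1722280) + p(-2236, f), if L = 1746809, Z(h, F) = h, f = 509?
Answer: 24549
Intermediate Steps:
p(X, J) = 20
(L - 1722280) + p(-2236, f) = (1746809 - 1722280) + 20 = 24529 + 20 = 24549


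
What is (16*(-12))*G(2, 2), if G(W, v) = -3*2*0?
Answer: 0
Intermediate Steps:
G(W, v) = 0 (G(W, v) = -6*0 = 0)
(16*(-12))*G(2, 2) = (16*(-12))*0 = -192*0 = 0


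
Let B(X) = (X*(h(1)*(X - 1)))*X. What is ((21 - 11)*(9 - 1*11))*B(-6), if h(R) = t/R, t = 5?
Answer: 25200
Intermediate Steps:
h(R) = 5/R
B(X) = X²*(-5 + 5*X) (B(X) = (X*((5/1)*(X - 1)))*X = (X*((5*1)*(-1 + X)))*X = (X*(5*(-1 + X)))*X = (X*(-5 + 5*X))*X = X²*(-5 + 5*X))
((21 - 11)*(9 - 1*11))*B(-6) = ((21 - 11)*(9 - 1*11))*(5*(-6)²*(-1 - 6)) = (10*(9 - 11))*(5*36*(-7)) = (10*(-2))*(-1260) = -20*(-1260) = 25200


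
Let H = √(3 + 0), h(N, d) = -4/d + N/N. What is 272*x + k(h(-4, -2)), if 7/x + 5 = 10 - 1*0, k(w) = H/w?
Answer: 1904/5 + √3/3 ≈ 381.38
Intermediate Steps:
h(N, d) = 1 - 4/d (h(N, d) = -4/d + 1 = 1 - 4/d)
H = √3 ≈ 1.7320
k(w) = √3/w
x = 7/5 (x = 7/(-5 + (10 - 1*0)) = 7/(-5 + (10 + 0)) = 7/(-5 + 10) = 7/5 ≈ 1.4000)
272*x + k(h(-4, -2)) = 272*(7/5) + √3/(((-4 - 2)/(-2))) = 1904/5 + √3/((-½*(-6))) = 1904/5 + √3/3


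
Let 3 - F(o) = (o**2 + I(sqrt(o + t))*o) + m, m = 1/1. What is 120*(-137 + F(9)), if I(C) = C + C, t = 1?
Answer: -25920 - 2160*sqrt(10) ≈ -32751.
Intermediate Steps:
m = 1
I(C) = 2*C
F(o) = 2 - o**2 - 2*o*sqrt(1 + o) (F(o) = 3 - ((o**2 + (2*sqrt(o + 1))*o) + 1) = 3 - ((o**2 + (2*sqrt(1 + o))*o) + 1) = 3 - ((o**2 + 2*o*sqrt(1 + o)) + 1) = 3 - (1 + o**2 + 2*o*sqrt(1 + o)) = 3 + (-1 - o**2 - 2*o*sqrt(1 + o)) = 2 - o**2 - 2*o*sqrt(1 + o))
120*(-137 + F(9)) = 120*(-137 + (2 - 1*9**2 - 2*9*sqrt(1 + 9))) = 120*(-137 + (2 - 1*81 - 2*9*sqrt(10))) = 120*(-137 + (2 - 81 - 18*sqrt(10))) = 120*(-137 + (-79 - 18*sqrt(10))) = 120*(-216 - 18*sqrt(10)) = -25920 - 2160*sqrt(10)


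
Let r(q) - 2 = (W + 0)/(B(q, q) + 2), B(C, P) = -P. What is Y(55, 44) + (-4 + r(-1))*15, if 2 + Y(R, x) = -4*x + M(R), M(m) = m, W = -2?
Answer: -163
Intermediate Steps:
Y(R, x) = -2 + R - 4*x (Y(R, x) = -2 + (-4*x + R) = -2 + (R - 4*x) = -2 + R - 4*x)
r(q) = 2 - 2/(2 - q) (r(q) = 2 + (-2 + 0)/(-q + 2) = 2 - 2/(2 - q))
Y(55, 44) + (-4 + r(-1))*15 = (-2 + 55 - 4*44) + (-4 + 2*(-1 - 1)/(-2 - 1))*15 = (-2 + 55 - 176) + (-4 + 2*(-2)/(-3))*15 = -123 + (-4 + 2*(-⅓)*(-2))*15 = -123 + (-4 + 4/3)*15 = -123 - 8/3*15 = -123 - 40 = -163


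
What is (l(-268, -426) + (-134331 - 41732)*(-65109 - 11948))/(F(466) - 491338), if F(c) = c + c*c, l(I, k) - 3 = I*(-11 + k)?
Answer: -6783501855/136858 ≈ -49566.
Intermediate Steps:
l(I, k) = 3 + I*(-11 + k)
F(c) = c + c²
(l(-268, -426) + (-134331 - 41732)*(-65109 - 11948))/(F(466) - 491338) = ((3 - 11*(-268) - 268*(-426)) + (-134331 - 41732)*(-65109 - 11948))/(466*(1 + 466) - 491338) = ((3 + 2948 + 114168) - 176063*(-77057))/(466*467 - 491338) = (117119 + 13566886591)/(217622 - 491338) = 13567003710/(-273716) = 13567003710*(-1/273716) = -6783501855/136858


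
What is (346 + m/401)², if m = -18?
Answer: 19245457984/160801 ≈ 1.1969e+5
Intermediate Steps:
(346 + m/401)² = (346 - 18/401)² = (138728/401)² = 19245457984/160801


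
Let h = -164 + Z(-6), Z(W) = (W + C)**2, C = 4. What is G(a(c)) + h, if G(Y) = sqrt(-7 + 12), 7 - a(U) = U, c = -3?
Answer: -160 + sqrt(5) ≈ -157.76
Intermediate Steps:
a(U) = 7 - U
Z(W) = (4 + W)**2 (Z(W) = (W + 4)**2 = (4 + W)**2)
G(Y) = sqrt(5)
h = -160 (h = -164 + (4 - 6)**2 = -164 + (-2)**2 = -164 + 4 = -160)
G(a(c)) + h = sqrt(5) - 160 = -160 + sqrt(5)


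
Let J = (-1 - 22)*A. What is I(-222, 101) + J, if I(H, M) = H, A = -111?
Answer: 2331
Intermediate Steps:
J = 2553 (J = (-1 - 22)*(-111) = -23*(-111) = 2553)
I(-222, 101) + J = -222 + 2553 = 2331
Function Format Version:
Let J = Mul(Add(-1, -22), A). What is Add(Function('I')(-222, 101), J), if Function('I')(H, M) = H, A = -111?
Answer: 2331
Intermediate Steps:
J = 2553 (J = Mul(Add(-1, -22), -111) = Mul(-23, -111) = 2553)
Add(Function('I')(-222, 101), J) = Add(-222, 2553) = 2331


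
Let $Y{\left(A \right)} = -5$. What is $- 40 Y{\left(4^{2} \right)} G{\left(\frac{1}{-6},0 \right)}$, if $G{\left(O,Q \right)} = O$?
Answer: $- \frac{100}{3} \approx -33.333$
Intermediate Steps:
$- 40 Y{\left(4^{2} \right)} G{\left(\frac{1}{-6},0 \right)} = \frac{\left(-40\right) \left(-5\right)}{-6} = 200 \left(- \frac{1}{6}\right) = - \frac{100}{3}$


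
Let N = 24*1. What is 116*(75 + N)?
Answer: 11484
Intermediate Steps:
N = 24
116*(75 + N) = 116*(75 + 24) = 116*99 = 11484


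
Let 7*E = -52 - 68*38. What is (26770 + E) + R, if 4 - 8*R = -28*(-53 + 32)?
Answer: 184243/7 ≈ 26320.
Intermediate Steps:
E = -2636/7 (E = (-52 - 68*38)/7 = (-52 - 2584)/7 = (⅐)*(-2636) = -2636/7 ≈ -376.57)
R = -73 (R = ½ - (-7)*(-53 + 32)/2 = ½ - (-7)*(-21)/2 = ½ - ⅛*588 = ½ - 147/2 = -73)
(26770 + E) + R = (26770 - 2636/7) - 73 = 184754/7 - 73 = 184243/7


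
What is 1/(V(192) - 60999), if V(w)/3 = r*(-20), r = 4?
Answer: -1/61239 ≈ -1.6329e-5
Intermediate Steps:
V(w) = -240 (V(w) = 3*(4*(-20)) = 3*(-80) = -240)
1/(V(192) - 60999) = 1/(-240 - 60999) = 1/(-61239) = -1/61239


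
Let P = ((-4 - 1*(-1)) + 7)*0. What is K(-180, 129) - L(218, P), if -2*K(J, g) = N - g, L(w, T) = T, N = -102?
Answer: 231/2 ≈ 115.50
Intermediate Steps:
P = 0 (P = ((-4 + 1) + 7)*0 = (-3 + 7)*0 = 4*0 = 0)
K(J, g) = 51 + g/2 (K(J, g) = -(-102 - g)/2 = 51 + g/2)
K(-180, 129) - L(218, P) = (51 + (1/2)*129) - 1*0 = (51 + 129/2) + 0 = 231/2 + 0 = 231/2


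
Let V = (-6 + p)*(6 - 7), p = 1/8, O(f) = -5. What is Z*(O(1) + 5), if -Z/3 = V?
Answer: 0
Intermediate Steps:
p = ⅛ ≈ 0.12500
V = 47/8 (V = (-6 + ⅛)*(6 - 7) = -47/8*(-1) = 47/8 ≈ 5.8750)
Z = -141/8 (Z = -3*47/8 = -141/8 ≈ -17.625)
Z*(O(1) + 5) = -141*(-5 + 5)/8 = -141/8*0 = 0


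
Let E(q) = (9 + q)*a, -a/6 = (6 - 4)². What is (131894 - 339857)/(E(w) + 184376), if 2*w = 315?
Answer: -207963/180380 ≈ -1.1529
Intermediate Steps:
a = -24 (a = -6*(6 - 4)² = -6*2² = -6*4 = -24)
w = 315/2 (w = (½)*315 = 315/2 ≈ 157.50)
E(q) = -216 - 24*q (E(q) = (9 + q)*(-24) = -216 - 24*q)
(131894 - 339857)/(E(w) + 184376) = (131894 - 339857)/((-216 - 24*315/2) + 184376) = -207963/((-216 - 3780) + 184376) = -207963/(-3996 + 184376) = -207963/180380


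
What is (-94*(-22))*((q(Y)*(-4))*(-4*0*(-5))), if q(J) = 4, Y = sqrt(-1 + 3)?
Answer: 0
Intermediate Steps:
Y = sqrt(2) ≈ 1.4142
(-94*(-22))*((q(Y)*(-4))*(-4*0*(-5))) = (-94*(-22))*((4*(-4))*(-4*0*(-5))) = 2068*(-0*(-5)) = 2068*(-16*0) = 2068*0 = 0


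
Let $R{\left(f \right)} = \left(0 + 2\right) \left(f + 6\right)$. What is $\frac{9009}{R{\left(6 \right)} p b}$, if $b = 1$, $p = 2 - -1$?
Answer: $\frac{1001}{8} \approx 125.13$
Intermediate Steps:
$p = 3$ ($p = 2 + 1 = 3$)
$R{\left(f \right)} = 12 + 2 f$ ($R{\left(f \right)} = 2 \left(6 + f\right) = 12 + 2 f$)
$\frac{9009}{R{\left(6 \right)} p b} = \frac{9009}{\left(12 + 2 \cdot 6\right) 3 \cdot 1} = \frac{9009}{\left(12 + 12\right) 3 \cdot 1} = \frac{9009}{24 \cdot 3 \cdot 1} = \frac{9009}{72 \cdot 1} = \frac{9009}{72} = 9009 \cdot \frac{1}{72} = \frac{1001}{8}$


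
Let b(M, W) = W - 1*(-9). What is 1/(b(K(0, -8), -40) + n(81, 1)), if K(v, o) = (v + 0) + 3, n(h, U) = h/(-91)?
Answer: -91/2902 ≈ -0.031358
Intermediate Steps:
n(h, U) = -h/91 (n(h, U) = h*(-1/91) = -h/91)
K(v, o) = 3 + v (K(v, o) = v + 3 = 3 + v)
b(M, W) = 9 + W (b(M, W) = W + 9 = 9 + W)
1/(b(K(0, -8), -40) + n(81, 1)) = 1/((9 - 40) - 1/91*81) = 1/(-31 - 81/91) = 1/(-2902/91) = -91/2902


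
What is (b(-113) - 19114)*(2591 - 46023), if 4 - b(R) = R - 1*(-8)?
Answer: 825425160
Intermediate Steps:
b(R) = -4 - R (b(R) = 4 - (R - 1*(-8)) = 4 - (R + 8) = 4 - (8 + R) = 4 + (-8 - R) = -4 - R)
(b(-113) - 19114)*(2591 - 46023) = ((-4 - 1*(-113)) - 19114)*(2591 - 46023) = ((-4 + 113) - 19114)*(-43432) = (109 - 19114)*(-43432) = -19005*(-43432) = 825425160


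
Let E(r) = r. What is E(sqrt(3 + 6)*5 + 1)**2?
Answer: 256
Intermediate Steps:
E(sqrt(3 + 6)*5 + 1)**2 = (sqrt(3 + 6)*5 + 1)**2 = (sqrt(9)*5 + 1)**2 = (3*5 + 1)**2 = (15 + 1)**2 = 16**2 = 256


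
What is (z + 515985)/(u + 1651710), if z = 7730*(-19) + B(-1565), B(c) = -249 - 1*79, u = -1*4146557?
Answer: -368787/2494847 ≈ -0.14782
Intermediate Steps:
u = -4146557
B(c) = -328 (B(c) = -249 - 79 = -328)
z = -147198 (z = 7730*(-19) - 328 = -146870 - 328 = -147198)
(z + 515985)/(u + 1651710) = (-147198 + 515985)/(-4146557 + 1651710) = 368787/(-2494847) = 368787*(-1/2494847) = -368787/2494847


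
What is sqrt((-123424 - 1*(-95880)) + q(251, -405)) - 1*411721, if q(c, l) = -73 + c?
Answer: -411721 + I*sqrt(27366) ≈ -4.1172e+5 + 165.43*I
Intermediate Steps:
sqrt((-123424 - 1*(-95880)) + q(251, -405)) - 1*411721 = sqrt((-123424 - 1*(-95880)) + (-73 + 251)) - 1*411721 = sqrt((-123424 + 95880) + 178) - 411721 = sqrt(-27544 + 178) - 411721 = sqrt(-27366) - 411721 = I*sqrt(27366) - 411721 = -411721 + I*sqrt(27366)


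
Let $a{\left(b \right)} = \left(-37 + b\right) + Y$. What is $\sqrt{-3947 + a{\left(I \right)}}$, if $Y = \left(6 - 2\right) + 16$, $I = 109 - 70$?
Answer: $5 i \sqrt{157} \approx 62.65 i$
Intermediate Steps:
$I = 39$ ($I = 109 - 70 = 39$)
$Y = 20$ ($Y = 4 + 16 = 20$)
$a{\left(b \right)} = -17 + b$ ($a{\left(b \right)} = \left(-37 + b\right) + 20 = -17 + b$)
$\sqrt{-3947 + a{\left(I \right)}} = \sqrt{-3947 + \left(-17 + 39\right)} = \sqrt{-3947 + 22} = \sqrt{-3925} = 5 i \sqrt{157}$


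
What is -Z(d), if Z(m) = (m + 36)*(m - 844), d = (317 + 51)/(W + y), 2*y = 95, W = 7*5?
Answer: 924786224/27225 ≈ 33968.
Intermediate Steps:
W = 35
y = 95/2 (y = (1/2)*95 = 95/2 ≈ 47.500)
d = 736/165 (d = (317 + 51)/(35 + 95/2) = 368/(165/2) = 368*(2/165) = 736/165 ≈ 4.4606)
Z(m) = (-844 + m)*(36 + m) (Z(m) = (36 + m)*(-844 + m) = (-844 + m)*(36 + m))
-Z(d) = -(-30384 + (736/165)**2 - 808*736/165) = -(-30384 + 541696/27225 - 594688/165) = -1*(-924786224/27225) = 924786224/27225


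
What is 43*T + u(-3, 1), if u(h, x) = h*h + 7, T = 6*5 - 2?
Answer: 1220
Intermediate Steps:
T = 28 (T = 30 - 2 = 28)
u(h, x) = 7 + h² (u(h, x) = h² + 7 = 7 + h²)
43*T + u(-3, 1) = 43*28 + (7 + (-3)²) = 1204 + (7 + 9) = 1204 + 16 = 1220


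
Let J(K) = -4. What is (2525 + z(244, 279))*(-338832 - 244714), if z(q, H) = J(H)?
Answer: -1471119466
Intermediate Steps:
z(q, H) = -4
(2525 + z(244, 279))*(-338832 - 244714) = (2525 - 4)*(-338832 - 244714) = 2521*(-583546) = -1471119466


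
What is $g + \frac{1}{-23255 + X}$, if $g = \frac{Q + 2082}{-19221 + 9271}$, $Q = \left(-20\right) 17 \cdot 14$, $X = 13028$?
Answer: $\frac{13688978}{50879325} \approx 0.26905$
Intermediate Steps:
$Q = -4760$ ($Q = \left(-340\right) 14 = -4760$)
$g = \frac{1339}{4975}$ ($g = \frac{-4760 + 2082}{-19221 + 9271} = - \frac{2678}{-9950} = \left(-2678\right) \left(- \frac{1}{9950}\right) = \frac{1339}{4975} \approx 0.26915$)
$g + \frac{1}{-23255 + X} = \frac{1339}{4975} + \frac{1}{-23255 + 13028} = \frac{1339}{4975} + \frac{1}{-10227} = \frac{1339}{4975} - \frac{1}{10227} = \frac{13688978}{50879325}$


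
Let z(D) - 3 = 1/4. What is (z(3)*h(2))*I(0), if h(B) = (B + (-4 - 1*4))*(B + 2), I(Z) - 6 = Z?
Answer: -468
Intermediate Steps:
z(D) = 13/4 (z(D) = 3 + 1/4 = 13/4)
I(Z) = 6 + Z
h(B) = (-8 + B)*(2 + B) (h(B) = (B + (-4 - 4))*(2 + B) = (B - 8)*(2 + B) = (-8 + B)*(2 + B))
(z(3)*h(2))*I(0) = (13*(-16 + 2**2 - 6*2)/4)*(6 + 0) = (13*(-16 + 4 - 12)/4)*6 = ((13/4)*(-24))*6 = -78*6 = -468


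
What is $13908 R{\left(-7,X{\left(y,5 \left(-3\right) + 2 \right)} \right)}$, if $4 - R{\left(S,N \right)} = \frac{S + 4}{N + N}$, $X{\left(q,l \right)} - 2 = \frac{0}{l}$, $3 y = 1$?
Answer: $66063$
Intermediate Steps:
$y = \frac{1}{3}$ ($y = \frac{1}{3} \cdot 1 = \frac{1}{3} \approx 0.33333$)
$X{\left(q,l \right)} = 2$ ($X{\left(q,l \right)} = 2 + \frac{0}{l} = 2 + 0 = 2$)
$R{\left(S,N \right)} = 4 - \frac{4 + S}{2 N}$ ($R{\left(S,N \right)} = 4 - \frac{S + 4}{N + N} = 4 - \frac{4 + S}{2 N}$)
$13908 R{\left(-7,X{\left(y,5 \left(-3\right) + 2 \right)} \right)} = 13908 \frac{-4 - -7 + 8 \cdot 2}{2 \cdot 2} = 13908 \cdot \frac{1}{2} \cdot \frac{1}{2} \left(-4 + 7 + 16\right) = 13908 \cdot \frac{1}{2} \cdot \frac{1}{2} \cdot 19 = 13908 \cdot \frac{19}{4} = 66063$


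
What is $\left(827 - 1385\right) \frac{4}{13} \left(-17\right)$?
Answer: $\frac{37944}{13} \approx 2918.8$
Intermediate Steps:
$\left(827 - 1385\right) \frac{4}{13} \left(-17\right) = - 558 \cdot 4 \cdot \frac{1}{13} \left(-17\right) = - 558 \cdot \frac{4}{13} \left(-17\right) = \left(-558\right) \left(- \frac{68}{13}\right) = \frac{37944}{13}$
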